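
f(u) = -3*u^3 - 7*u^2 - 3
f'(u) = -9*u^2 - 14*u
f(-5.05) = 204.85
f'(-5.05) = -158.82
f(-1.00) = -7.00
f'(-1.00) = 5.00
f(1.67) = -36.49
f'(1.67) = -48.48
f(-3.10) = 19.10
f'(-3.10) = -43.09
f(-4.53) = 132.23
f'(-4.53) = -121.27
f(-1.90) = -7.69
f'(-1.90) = -5.89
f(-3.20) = 23.62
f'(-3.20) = -47.36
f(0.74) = -8.05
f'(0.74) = -15.29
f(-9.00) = 1617.00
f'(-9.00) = -603.00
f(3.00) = -147.00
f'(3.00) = -123.00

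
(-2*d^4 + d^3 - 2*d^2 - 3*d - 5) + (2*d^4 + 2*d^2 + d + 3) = d^3 - 2*d - 2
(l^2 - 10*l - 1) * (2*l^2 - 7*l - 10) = 2*l^4 - 27*l^3 + 58*l^2 + 107*l + 10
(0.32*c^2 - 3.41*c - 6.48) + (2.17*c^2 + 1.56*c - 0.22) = 2.49*c^2 - 1.85*c - 6.7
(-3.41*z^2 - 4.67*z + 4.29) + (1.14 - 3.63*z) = -3.41*z^2 - 8.3*z + 5.43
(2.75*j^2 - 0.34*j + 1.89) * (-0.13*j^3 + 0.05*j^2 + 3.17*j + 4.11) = -0.3575*j^5 + 0.1817*j^4 + 8.4548*j^3 + 10.3192*j^2 + 4.5939*j + 7.7679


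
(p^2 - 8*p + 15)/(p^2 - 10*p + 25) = (p - 3)/(p - 5)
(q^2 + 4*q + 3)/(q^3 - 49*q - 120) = (q + 1)/(q^2 - 3*q - 40)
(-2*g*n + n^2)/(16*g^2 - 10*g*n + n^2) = -n/(8*g - n)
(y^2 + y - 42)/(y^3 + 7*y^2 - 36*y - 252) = 1/(y + 6)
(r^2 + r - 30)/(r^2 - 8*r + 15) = (r + 6)/(r - 3)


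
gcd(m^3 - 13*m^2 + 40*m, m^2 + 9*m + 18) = 1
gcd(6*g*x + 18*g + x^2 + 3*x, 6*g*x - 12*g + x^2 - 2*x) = 6*g + x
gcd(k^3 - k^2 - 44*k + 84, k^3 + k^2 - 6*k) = k - 2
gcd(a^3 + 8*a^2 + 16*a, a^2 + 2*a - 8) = a + 4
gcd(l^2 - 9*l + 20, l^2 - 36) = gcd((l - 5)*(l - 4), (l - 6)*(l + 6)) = 1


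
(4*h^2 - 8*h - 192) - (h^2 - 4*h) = 3*h^2 - 4*h - 192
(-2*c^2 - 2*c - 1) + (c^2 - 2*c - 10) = -c^2 - 4*c - 11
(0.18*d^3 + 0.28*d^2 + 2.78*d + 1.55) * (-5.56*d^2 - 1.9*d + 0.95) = -1.0008*d^5 - 1.8988*d^4 - 15.8178*d^3 - 13.634*d^2 - 0.304*d + 1.4725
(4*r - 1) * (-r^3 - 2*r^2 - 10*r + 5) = -4*r^4 - 7*r^3 - 38*r^2 + 30*r - 5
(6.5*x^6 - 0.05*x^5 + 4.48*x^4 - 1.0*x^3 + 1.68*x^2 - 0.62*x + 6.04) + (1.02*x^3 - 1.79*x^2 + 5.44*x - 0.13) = 6.5*x^6 - 0.05*x^5 + 4.48*x^4 + 0.02*x^3 - 0.11*x^2 + 4.82*x + 5.91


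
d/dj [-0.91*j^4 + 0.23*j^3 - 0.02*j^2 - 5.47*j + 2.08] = -3.64*j^3 + 0.69*j^2 - 0.04*j - 5.47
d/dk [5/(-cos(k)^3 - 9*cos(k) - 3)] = 15*(sin(k)^2 - 4)*sin(k)/(cos(k)^3 + 9*cos(k) + 3)^2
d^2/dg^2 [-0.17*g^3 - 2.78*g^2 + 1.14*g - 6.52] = -1.02*g - 5.56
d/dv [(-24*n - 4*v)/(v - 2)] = 8*(3*n + 1)/(v^2 - 4*v + 4)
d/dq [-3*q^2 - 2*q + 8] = -6*q - 2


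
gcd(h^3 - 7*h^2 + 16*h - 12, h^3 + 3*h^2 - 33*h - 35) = 1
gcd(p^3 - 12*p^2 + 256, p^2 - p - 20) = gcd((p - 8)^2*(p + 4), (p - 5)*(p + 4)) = p + 4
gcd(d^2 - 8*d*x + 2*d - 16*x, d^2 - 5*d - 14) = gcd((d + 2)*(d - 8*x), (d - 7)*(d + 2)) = d + 2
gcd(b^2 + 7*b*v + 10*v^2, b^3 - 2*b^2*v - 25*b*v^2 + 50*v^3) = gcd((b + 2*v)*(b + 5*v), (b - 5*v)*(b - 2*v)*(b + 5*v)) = b + 5*v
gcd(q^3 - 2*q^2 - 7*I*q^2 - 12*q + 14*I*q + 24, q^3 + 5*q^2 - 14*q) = q - 2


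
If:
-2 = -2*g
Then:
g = 1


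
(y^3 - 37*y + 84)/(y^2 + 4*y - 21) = y - 4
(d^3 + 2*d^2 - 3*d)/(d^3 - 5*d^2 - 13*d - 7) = d*(-d^2 - 2*d + 3)/(-d^3 + 5*d^2 + 13*d + 7)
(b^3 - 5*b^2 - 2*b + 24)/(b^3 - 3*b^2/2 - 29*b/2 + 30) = 2*(b^2 - 2*b - 8)/(2*b^2 + 3*b - 20)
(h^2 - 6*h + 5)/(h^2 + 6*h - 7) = (h - 5)/(h + 7)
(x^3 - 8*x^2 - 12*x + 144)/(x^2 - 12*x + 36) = x + 4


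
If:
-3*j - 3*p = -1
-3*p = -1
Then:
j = 0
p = 1/3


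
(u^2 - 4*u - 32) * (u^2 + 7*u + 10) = u^4 + 3*u^3 - 50*u^2 - 264*u - 320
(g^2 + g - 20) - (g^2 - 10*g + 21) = 11*g - 41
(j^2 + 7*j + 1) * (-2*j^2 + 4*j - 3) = -2*j^4 - 10*j^3 + 23*j^2 - 17*j - 3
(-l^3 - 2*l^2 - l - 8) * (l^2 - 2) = -l^5 - 2*l^4 + l^3 - 4*l^2 + 2*l + 16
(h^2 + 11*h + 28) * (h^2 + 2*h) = h^4 + 13*h^3 + 50*h^2 + 56*h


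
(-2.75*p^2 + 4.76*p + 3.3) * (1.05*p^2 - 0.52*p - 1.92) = -2.8875*p^4 + 6.428*p^3 + 6.2698*p^2 - 10.8552*p - 6.336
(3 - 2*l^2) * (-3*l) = 6*l^3 - 9*l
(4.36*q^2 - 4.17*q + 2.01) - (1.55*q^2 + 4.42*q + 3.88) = 2.81*q^2 - 8.59*q - 1.87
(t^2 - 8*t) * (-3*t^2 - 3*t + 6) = -3*t^4 + 21*t^3 + 30*t^2 - 48*t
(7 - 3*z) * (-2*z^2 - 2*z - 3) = 6*z^3 - 8*z^2 - 5*z - 21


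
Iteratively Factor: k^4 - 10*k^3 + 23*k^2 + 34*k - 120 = (k - 4)*(k^3 - 6*k^2 - k + 30) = (k - 4)*(k - 3)*(k^2 - 3*k - 10) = (k - 5)*(k - 4)*(k - 3)*(k + 2)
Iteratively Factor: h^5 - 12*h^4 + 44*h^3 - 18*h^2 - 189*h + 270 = (h - 3)*(h^4 - 9*h^3 + 17*h^2 + 33*h - 90) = (h - 3)^2*(h^3 - 6*h^2 - h + 30) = (h - 5)*(h - 3)^2*(h^2 - h - 6) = (h - 5)*(h - 3)^2*(h + 2)*(h - 3)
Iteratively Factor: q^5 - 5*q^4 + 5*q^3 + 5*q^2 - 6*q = (q)*(q^4 - 5*q^3 + 5*q^2 + 5*q - 6) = q*(q - 3)*(q^3 - 2*q^2 - q + 2) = q*(q - 3)*(q - 2)*(q^2 - 1) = q*(q - 3)*(q - 2)*(q - 1)*(q + 1)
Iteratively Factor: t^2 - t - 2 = (t + 1)*(t - 2)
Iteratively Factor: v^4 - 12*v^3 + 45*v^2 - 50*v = (v)*(v^3 - 12*v^2 + 45*v - 50) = v*(v - 2)*(v^2 - 10*v + 25) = v*(v - 5)*(v - 2)*(v - 5)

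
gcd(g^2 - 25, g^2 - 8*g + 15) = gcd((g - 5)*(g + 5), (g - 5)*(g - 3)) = g - 5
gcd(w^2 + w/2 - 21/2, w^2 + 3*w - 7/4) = w + 7/2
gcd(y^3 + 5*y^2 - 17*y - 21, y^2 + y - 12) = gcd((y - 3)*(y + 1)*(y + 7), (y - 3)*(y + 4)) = y - 3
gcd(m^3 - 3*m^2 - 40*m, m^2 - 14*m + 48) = m - 8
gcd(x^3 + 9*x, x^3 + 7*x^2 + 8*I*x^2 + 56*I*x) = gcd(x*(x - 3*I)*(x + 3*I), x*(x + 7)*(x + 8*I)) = x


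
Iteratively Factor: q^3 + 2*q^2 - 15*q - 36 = (q - 4)*(q^2 + 6*q + 9) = (q - 4)*(q + 3)*(q + 3)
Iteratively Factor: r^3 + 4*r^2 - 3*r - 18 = (r + 3)*(r^2 + r - 6) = (r - 2)*(r + 3)*(r + 3)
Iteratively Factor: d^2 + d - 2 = (d - 1)*(d + 2)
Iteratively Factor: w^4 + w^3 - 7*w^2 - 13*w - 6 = (w + 1)*(w^3 - 7*w - 6) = (w + 1)*(w + 2)*(w^2 - 2*w - 3) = (w + 1)^2*(w + 2)*(w - 3)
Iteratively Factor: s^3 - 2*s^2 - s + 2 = (s - 2)*(s^2 - 1) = (s - 2)*(s + 1)*(s - 1)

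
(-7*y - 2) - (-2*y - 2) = -5*y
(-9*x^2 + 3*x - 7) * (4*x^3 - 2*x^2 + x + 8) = -36*x^5 + 30*x^4 - 43*x^3 - 55*x^2 + 17*x - 56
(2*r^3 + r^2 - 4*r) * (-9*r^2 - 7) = -18*r^5 - 9*r^4 + 22*r^3 - 7*r^2 + 28*r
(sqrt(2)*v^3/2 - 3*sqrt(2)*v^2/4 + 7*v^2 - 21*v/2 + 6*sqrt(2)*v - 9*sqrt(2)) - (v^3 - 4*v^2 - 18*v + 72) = -v^3 + sqrt(2)*v^3/2 - 3*sqrt(2)*v^2/4 + 11*v^2 + 15*v/2 + 6*sqrt(2)*v - 72 - 9*sqrt(2)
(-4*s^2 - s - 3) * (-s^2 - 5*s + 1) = 4*s^4 + 21*s^3 + 4*s^2 + 14*s - 3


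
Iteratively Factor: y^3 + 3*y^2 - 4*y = (y)*(y^2 + 3*y - 4) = y*(y - 1)*(y + 4)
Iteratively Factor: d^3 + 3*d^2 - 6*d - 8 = (d - 2)*(d^2 + 5*d + 4) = (d - 2)*(d + 4)*(d + 1)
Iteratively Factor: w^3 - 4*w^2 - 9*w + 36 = (w - 4)*(w^2 - 9) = (w - 4)*(w - 3)*(w + 3)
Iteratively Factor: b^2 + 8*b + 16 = (b + 4)*(b + 4)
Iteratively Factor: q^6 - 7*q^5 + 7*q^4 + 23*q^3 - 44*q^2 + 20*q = (q - 5)*(q^5 - 2*q^4 - 3*q^3 + 8*q^2 - 4*q) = (q - 5)*(q - 1)*(q^4 - q^3 - 4*q^2 + 4*q) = (q - 5)*(q - 1)*(q + 2)*(q^3 - 3*q^2 + 2*q) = (q - 5)*(q - 2)*(q - 1)*(q + 2)*(q^2 - q) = (q - 5)*(q - 2)*(q - 1)^2*(q + 2)*(q)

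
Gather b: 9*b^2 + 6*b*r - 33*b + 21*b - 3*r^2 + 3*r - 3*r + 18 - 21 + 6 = 9*b^2 + b*(6*r - 12) - 3*r^2 + 3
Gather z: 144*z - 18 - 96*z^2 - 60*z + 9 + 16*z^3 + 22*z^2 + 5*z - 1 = 16*z^3 - 74*z^2 + 89*z - 10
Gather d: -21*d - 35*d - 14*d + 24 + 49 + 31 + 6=110 - 70*d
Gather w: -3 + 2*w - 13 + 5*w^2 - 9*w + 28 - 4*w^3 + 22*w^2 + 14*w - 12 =-4*w^3 + 27*w^2 + 7*w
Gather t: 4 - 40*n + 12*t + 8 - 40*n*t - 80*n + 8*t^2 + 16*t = -120*n + 8*t^2 + t*(28 - 40*n) + 12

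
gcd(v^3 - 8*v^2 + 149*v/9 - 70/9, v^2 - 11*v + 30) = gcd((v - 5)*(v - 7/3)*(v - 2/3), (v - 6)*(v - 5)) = v - 5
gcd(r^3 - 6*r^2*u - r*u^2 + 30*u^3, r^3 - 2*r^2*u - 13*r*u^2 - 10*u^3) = r^2 - 3*r*u - 10*u^2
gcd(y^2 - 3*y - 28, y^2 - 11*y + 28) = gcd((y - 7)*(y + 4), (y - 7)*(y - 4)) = y - 7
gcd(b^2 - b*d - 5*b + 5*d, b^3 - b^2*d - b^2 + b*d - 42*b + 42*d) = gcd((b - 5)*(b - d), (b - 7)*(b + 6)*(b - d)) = b - d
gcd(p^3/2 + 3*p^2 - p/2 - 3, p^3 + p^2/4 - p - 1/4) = p^2 - 1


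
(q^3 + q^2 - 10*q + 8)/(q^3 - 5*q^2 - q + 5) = (q^2 + 2*q - 8)/(q^2 - 4*q - 5)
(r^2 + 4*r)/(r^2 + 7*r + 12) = r/(r + 3)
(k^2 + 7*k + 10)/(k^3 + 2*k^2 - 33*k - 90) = (k + 2)/(k^2 - 3*k - 18)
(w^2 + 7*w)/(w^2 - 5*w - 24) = w*(w + 7)/(w^2 - 5*w - 24)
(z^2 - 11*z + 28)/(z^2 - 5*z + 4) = (z - 7)/(z - 1)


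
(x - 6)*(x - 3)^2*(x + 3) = x^4 - 9*x^3 + 9*x^2 + 81*x - 162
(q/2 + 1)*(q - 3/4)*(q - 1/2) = q^3/2 + 3*q^2/8 - 17*q/16 + 3/8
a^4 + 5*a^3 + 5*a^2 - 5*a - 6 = (a - 1)*(a + 1)*(a + 2)*(a + 3)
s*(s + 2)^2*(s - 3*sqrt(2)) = s^4 - 3*sqrt(2)*s^3 + 4*s^3 - 12*sqrt(2)*s^2 + 4*s^2 - 12*sqrt(2)*s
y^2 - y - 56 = (y - 8)*(y + 7)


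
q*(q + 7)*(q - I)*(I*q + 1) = I*q^4 + 2*q^3 + 7*I*q^3 + 14*q^2 - I*q^2 - 7*I*q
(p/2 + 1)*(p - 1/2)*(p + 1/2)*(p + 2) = p^4/2 + 2*p^3 + 15*p^2/8 - p/2 - 1/2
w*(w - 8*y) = w^2 - 8*w*y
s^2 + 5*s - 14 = (s - 2)*(s + 7)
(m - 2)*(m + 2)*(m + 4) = m^3 + 4*m^2 - 4*m - 16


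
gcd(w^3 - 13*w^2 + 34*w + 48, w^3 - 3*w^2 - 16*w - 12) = w^2 - 5*w - 6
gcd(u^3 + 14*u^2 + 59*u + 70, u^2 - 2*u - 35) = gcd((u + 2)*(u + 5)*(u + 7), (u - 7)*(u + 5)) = u + 5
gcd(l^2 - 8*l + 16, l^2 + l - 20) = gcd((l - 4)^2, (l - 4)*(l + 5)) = l - 4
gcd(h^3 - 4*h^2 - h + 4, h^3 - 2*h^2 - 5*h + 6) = h - 1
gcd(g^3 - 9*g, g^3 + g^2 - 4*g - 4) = 1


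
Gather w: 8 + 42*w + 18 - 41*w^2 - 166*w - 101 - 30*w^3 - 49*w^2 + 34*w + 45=-30*w^3 - 90*w^2 - 90*w - 30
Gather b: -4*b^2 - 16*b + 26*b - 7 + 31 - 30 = -4*b^2 + 10*b - 6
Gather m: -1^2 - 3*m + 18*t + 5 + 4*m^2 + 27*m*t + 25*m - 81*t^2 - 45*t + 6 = 4*m^2 + m*(27*t + 22) - 81*t^2 - 27*t + 10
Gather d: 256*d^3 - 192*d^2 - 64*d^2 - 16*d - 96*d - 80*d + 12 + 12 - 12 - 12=256*d^3 - 256*d^2 - 192*d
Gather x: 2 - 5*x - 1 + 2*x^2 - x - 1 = 2*x^2 - 6*x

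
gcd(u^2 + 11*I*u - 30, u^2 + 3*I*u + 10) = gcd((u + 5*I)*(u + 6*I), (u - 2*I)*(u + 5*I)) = u + 5*I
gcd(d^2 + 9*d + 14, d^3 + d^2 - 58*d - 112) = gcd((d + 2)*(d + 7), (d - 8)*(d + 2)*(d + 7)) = d^2 + 9*d + 14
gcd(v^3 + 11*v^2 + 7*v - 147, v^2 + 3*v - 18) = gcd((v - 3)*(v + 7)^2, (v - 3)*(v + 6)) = v - 3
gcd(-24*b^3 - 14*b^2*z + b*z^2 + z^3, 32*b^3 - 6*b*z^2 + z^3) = -8*b^2 - 2*b*z + z^2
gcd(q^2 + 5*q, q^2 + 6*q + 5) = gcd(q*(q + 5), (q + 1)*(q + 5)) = q + 5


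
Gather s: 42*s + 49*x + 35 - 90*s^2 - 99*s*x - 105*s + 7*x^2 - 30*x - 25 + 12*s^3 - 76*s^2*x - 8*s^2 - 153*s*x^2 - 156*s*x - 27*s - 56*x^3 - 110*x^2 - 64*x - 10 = 12*s^3 + s^2*(-76*x - 98) + s*(-153*x^2 - 255*x - 90) - 56*x^3 - 103*x^2 - 45*x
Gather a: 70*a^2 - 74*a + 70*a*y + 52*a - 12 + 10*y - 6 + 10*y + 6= 70*a^2 + a*(70*y - 22) + 20*y - 12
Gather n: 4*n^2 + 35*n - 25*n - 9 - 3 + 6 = 4*n^2 + 10*n - 6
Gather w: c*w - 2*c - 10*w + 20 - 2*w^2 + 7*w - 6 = -2*c - 2*w^2 + w*(c - 3) + 14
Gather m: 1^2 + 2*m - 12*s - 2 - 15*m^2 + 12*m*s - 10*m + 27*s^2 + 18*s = -15*m^2 + m*(12*s - 8) + 27*s^2 + 6*s - 1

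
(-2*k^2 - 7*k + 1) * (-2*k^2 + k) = 4*k^4 + 12*k^3 - 9*k^2 + k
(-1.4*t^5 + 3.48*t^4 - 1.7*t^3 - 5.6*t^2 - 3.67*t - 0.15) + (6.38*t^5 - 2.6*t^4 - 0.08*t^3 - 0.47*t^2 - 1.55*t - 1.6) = 4.98*t^5 + 0.88*t^4 - 1.78*t^3 - 6.07*t^2 - 5.22*t - 1.75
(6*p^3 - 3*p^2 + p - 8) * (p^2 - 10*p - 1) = 6*p^5 - 63*p^4 + 25*p^3 - 15*p^2 + 79*p + 8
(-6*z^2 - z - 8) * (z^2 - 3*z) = -6*z^4 + 17*z^3 - 5*z^2 + 24*z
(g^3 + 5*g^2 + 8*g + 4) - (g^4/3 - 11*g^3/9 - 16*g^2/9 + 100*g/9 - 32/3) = -g^4/3 + 20*g^3/9 + 61*g^2/9 - 28*g/9 + 44/3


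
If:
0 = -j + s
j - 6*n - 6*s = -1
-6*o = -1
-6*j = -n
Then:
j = 1/41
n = 6/41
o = 1/6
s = 1/41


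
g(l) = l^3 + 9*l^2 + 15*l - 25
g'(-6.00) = 15.00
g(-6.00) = -7.00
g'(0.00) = 15.00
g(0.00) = -25.00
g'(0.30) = 20.67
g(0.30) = -19.66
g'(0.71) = 29.29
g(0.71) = -9.46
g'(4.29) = 147.43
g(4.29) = 283.94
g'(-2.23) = -10.22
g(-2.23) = -24.78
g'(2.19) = 68.81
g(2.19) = 61.52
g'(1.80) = 57.12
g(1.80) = 36.99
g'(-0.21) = 11.35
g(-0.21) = -27.76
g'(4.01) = 135.42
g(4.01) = 244.35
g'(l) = 3*l^2 + 18*l + 15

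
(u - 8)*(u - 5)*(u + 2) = u^3 - 11*u^2 + 14*u + 80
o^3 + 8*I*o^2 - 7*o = o*(o + I)*(o + 7*I)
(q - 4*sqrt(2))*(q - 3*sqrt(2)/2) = q^2 - 11*sqrt(2)*q/2 + 12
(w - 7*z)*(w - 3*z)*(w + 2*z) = w^3 - 8*w^2*z + w*z^2 + 42*z^3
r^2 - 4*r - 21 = (r - 7)*(r + 3)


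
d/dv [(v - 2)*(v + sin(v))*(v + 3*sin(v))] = (v - 2)*(v + sin(v))*(3*cos(v) + 1) + (v - 2)*(v + 3*sin(v))*(cos(v) + 1) + (v + sin(v))*(v + 3*sin(v))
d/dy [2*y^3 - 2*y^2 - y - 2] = 6*y^2 - 4*y - 1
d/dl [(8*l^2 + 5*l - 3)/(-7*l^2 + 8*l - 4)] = (99*l^2 - 106*l + 4)/(49*l^4 - 112*l^3 + 120*l^2 - 64*l + 16)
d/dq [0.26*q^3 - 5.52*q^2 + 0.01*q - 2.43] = 0.78*q^2 - 11.04*q + 0.01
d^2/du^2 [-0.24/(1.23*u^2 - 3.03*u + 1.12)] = (0.726192*u^2 - 1.788912*u - 0.24*(2.46*u - 3.03)*(4.92*u - 6.06) + 0.661248)/(1.23*u^2 - 3.03*u + 1.12)^3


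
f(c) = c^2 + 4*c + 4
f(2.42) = 19.54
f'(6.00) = 16.00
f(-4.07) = 4.28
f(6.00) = 64.00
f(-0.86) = 1.30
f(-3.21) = 1.46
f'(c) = 2*c + 4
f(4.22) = 38.69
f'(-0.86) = 2.28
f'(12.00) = 28.00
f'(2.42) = 8.84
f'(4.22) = 12.44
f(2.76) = 22.66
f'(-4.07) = -4.14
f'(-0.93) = 2.14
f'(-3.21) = -2.42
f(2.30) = 18.49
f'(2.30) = 8.60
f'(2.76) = 9.52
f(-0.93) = 1.14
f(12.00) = 196.00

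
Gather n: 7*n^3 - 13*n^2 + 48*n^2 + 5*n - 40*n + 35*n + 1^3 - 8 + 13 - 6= 7*n^3 + 35*n^2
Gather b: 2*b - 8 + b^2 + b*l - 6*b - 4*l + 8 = b^2 + b*(l - 4) - 4*l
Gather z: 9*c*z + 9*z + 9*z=z*(9*c + 18)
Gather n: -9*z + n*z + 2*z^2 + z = n*z + 2*z^2 - 8*z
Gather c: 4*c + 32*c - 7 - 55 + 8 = 36*c - 54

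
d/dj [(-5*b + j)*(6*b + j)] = b + 2*j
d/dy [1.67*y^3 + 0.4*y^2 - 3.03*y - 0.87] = 5.01*y^2 + 0.8*y - 3.03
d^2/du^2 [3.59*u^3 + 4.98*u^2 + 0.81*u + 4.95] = 21.54*u + 9.96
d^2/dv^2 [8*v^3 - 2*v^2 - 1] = 48*v - 4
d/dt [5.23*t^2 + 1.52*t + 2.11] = 10.46*t + 1.52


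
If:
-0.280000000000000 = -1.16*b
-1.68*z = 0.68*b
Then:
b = 0.24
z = -0.10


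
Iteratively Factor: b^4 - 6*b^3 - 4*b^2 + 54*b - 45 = (b - 5)*(b^3 - b^2 - 9*b + 9) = (b - 5)*(b - 3)*(b^2 + 2*b - 3) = (b - 5)*(b - 3)*(b + 3)*(b - 1)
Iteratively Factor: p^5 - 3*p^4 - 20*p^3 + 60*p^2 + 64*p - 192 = (p + 2)*(p^4 - 5*p^3 - 10*p^2 + 80*p - 96) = (p - 4)*(p + 2)*(p^3 - p^2 - 14*p + 24) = (p - 4)*(p + 2)*(p + 4)*(p^2 - 5*p + 6) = (p - 4)*(p - 2)*(p + 2)*(p + 4)*(p - 3)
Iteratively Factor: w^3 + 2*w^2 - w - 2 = (w + 2)*(w^2 - 1) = (w - 1)*(w + 2)*(w + 1)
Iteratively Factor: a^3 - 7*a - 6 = (a - 3)*(a^2 + 3*a + 2) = (a - 3)*(a + 1)*(a + 2)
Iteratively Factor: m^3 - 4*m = (m + 2)*(m^2 - 2*m) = m*(m + 2)*(m - 2)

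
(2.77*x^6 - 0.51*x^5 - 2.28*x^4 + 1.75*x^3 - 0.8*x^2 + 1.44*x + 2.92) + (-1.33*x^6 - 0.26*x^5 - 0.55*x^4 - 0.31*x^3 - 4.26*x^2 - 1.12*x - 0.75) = 1.44*x^6 - 0.77*x^5 - 2.83*x^4 + 1.44*x^3 - 5.06*x^2 + 0.32*x + 2.17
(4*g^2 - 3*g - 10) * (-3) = -12*g^2 + 9*g + 30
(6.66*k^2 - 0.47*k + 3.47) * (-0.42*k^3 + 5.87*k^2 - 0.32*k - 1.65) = -2.7972*k^5 + 39.2916*k^4 - 6.3475*k^3 + 9.5303*k^2 - 0.3349*k - 5.7255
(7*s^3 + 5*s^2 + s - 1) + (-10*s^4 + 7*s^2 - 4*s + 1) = -10*s^4 + 7*s^3 + 12*s^2 - 3*s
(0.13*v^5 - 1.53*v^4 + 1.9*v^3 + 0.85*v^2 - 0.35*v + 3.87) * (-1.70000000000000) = -0.221*v^5 + 2.601*v^4 - 3.23*v^3 - 1.445*v^2 + 0.595*v - 6.579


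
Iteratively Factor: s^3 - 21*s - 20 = (s + 1)*(s^2 - s - 20) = (s - 5)*(s + 1)*(s + 4)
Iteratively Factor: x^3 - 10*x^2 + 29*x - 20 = (x - 5)*(x^2 - 5*x + 4) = (x - 5)*(x - 1)*(x - 4)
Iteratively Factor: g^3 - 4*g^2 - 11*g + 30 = (g - 5)*(g^2 + g - 6) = (g - 5)*(g + 3)*(g - 2)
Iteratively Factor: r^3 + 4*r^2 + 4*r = (r + 2)*(r^2 + 2*r) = r*(r + 2)*(r + 2)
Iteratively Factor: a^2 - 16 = (a - 4)*(a + 4)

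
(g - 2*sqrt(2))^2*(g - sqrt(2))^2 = g^4 - 6*sqrt(2)*g^3 + 26*g^2 - 24*sqrt(2)*g + 16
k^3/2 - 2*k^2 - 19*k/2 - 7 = (k/2 + 1)*(k - 7)*(k + 1)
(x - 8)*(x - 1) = x^2 - 9*x + 8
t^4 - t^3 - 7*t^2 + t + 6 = (t - 3)*(t - 1)*(t + 1)*(t + 2)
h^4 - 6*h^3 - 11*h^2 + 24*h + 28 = (h - 7)*(h - 2)*(h + 1)*(h + 2)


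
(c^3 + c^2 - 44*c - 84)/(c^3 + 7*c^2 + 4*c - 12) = (c - 7)/(c - 1)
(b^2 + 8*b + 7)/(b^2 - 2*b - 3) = (b + 7)/(b - 3)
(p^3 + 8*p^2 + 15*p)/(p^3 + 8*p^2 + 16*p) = (p^2 + 8*p + 15)/(p^2 + 8*p + 16)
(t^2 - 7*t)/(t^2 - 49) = t/(t + 7)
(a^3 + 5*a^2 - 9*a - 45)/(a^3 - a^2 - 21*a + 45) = (a + 3)/(a - 3)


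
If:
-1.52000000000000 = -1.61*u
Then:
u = 0.94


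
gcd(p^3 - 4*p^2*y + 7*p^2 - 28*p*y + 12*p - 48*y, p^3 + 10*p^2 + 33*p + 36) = p^2 + 7*p + 12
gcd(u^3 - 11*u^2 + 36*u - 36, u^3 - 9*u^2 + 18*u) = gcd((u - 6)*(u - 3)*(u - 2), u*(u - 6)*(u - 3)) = u^2 - 9*u + 18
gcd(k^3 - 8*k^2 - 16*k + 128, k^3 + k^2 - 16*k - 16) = k^2 - 16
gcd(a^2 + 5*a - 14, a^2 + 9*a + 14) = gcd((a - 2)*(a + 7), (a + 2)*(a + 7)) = a + 7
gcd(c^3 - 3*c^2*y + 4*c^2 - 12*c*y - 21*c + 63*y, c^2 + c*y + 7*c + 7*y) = c + 7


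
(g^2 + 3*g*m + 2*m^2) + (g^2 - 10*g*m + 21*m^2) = 2*g^2 - 7*g*m + 23*m^2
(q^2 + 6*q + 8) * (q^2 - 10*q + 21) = q^4 - 4*q^3 - 31*q^2 + 46*q + 168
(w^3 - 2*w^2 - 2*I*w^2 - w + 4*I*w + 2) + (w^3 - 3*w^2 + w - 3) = 2*w^3 - 5*w^2 - 2*I*w^2 + 4*I*w - 1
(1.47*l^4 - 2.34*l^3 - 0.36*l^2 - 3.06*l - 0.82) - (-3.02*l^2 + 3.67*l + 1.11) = 1.47*l^4 - 2.34*l^3 + 2.66*l^2 - 6.73*l - 1.93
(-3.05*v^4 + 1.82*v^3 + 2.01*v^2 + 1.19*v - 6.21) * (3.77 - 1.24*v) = 3.782*v^5 - 13.7553*v^4 + 4.369*v^3 + 6.1021*v^2 + 12.1867*v - 23.4117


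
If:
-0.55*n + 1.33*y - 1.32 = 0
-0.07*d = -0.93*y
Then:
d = 13.2857142857143*y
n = 2.41818181818182*y - 2.4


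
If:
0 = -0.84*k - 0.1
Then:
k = -0.12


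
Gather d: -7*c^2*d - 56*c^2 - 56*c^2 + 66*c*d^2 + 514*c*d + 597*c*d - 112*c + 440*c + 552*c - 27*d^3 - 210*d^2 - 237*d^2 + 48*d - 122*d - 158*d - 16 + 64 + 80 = -112*c^2 + 880*c - 27*d^3 + d^2*(66*c - 447) + d*(-7*c^2 + 1111*c - 232) + 128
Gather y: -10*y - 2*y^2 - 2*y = -2*y^2 - 12*y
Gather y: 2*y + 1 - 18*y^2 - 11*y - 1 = -18*y^2 - 9*y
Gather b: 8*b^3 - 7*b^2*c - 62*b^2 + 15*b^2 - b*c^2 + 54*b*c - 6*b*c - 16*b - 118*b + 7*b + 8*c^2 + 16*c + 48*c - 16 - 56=8*b^3 + b^2*(-7*c - 47) + b*(-c^2 + 48*c - 127) + 8*c^2 + 64*c - 72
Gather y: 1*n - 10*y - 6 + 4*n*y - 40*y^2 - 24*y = n - 40*y^2 + y*(4*n - 34) - 6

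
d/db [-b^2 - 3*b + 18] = -2*b - 3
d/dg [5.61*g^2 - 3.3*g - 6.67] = 11.22*g - 3.3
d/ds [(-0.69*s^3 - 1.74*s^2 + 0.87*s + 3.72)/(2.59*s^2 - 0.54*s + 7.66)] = (-1.7871*s^4 + 0.7452*s^3 - 17.1699*s^2 - 45.9264*s + 8.673)/(6.7081*s^4 - 2.7972*s^3 + 39.9704*s^2 - 8.2728*s + 58.6756)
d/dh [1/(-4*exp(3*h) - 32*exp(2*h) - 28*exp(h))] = (3*exp(2*h) + 16*exp(h) + 7)*exp(-h)/(4*(exp(2*h) + 8*exp(h) + 7)^2)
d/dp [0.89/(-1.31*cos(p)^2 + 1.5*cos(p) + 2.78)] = (1.335 - 2.3318*cos(p))*sin(p)/(-1.31*cos(p)^2 + 1.5*cos(p) + 2.78)^2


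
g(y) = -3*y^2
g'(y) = -6*y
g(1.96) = -11.52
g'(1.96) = -11.76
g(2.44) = -17.86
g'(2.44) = -14.64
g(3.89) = -45.40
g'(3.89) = -23.34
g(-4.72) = -66.84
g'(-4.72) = 28.32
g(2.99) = -26.82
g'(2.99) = -17.94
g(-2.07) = -12.85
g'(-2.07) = 12.42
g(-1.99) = -11.88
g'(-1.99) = 11.94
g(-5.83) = -101.97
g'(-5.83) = 34.98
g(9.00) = -243.00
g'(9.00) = -54.00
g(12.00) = -432.00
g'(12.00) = -72.00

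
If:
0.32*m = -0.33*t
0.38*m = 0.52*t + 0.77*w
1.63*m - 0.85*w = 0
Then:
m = 0.00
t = 0.00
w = 0.00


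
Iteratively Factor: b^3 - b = (b - 1)*(b^2 + b) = (b - 1)*(b + 1)*(b)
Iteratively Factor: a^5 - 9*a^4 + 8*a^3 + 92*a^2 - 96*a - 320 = (a - 4)*(a^4 - 5*a^3 - 12*a^2 + 44*a + 80) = (a - 4)*(a + 2)*(a^3 - 7*a^2 + 2*a + 40) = (a - 5)*(a - 4)*(a + 2)*(a^2 - 2*a - 8) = (a - 5)*(a - 4)*(a + 2)^2*(a - 4)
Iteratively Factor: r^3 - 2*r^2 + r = (r - 1)*(r^2 - r) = (r - 1)^2*(r)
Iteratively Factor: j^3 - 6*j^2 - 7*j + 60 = (j + 3)*(j^2 - 9*j + 20) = (j - 5)*(j + 3)*(j - 4)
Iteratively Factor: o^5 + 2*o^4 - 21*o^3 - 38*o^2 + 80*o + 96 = (o - 4)*(o^4 + 6*o^3 + 3*o^2 - 26*o - 24) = (o - 4)*(o + 3)*(o^3 + 3*o^2 - 6*o - 8) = (o - 4)*(o - 2)*(o + 3)*(o^2 + 5*o + 4) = (o - 4)*(o - 2)*(o + 1)*(o + 3)*(o + 4)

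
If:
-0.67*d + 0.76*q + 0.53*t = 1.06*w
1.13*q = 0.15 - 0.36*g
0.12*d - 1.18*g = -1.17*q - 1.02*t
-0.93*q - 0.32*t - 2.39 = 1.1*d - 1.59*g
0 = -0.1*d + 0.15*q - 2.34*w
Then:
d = 4.32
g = 5.04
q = -1.47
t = 7.01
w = -0.28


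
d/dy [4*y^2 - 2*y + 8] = 8*y - 2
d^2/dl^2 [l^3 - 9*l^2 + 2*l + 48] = 6*l - 18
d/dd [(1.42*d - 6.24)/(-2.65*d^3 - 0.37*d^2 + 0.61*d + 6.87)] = (7.526*d^3 - 49.0826*d^2 - 4.6176*d + 13.5618)/(7.0225*d^6 + 1.961*d^5 - 3.0961*d^4 - 36.8624*d^3 - 4.7117*d^2 + 8.3814*d + 47.1969)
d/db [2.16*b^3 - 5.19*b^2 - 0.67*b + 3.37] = 6.48*b^2 - 10.38*b - 0.67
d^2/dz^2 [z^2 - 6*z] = 2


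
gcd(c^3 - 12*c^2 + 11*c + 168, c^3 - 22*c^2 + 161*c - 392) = c^2 - 15*c + 56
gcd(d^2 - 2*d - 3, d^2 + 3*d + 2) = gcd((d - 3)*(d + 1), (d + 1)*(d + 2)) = d + 1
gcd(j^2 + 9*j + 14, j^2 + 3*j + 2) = j + 2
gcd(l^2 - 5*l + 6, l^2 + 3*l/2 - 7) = l - 2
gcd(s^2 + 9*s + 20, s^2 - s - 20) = s + 4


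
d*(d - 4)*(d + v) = d^3 + d^2*v - 4*d^2 - 4*d*v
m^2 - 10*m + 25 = (m - 5)^2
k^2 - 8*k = k*(k - 8)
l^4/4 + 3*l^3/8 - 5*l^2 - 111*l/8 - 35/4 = (l/4 + 1/2)*(l - 5)*(l + 1)*(l + 7/2)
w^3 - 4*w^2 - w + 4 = (w - 4)*(w - 1)*(w + 1)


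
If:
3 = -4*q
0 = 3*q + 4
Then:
No Solution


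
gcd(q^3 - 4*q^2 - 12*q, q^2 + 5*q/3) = q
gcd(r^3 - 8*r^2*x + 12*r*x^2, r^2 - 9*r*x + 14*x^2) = -r + 2*x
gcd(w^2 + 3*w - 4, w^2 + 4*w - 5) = w - 1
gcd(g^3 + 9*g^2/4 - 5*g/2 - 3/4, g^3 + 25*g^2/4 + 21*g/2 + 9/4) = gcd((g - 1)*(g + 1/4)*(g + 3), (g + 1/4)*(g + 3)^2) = g^2 + 13*g/4 + 3/4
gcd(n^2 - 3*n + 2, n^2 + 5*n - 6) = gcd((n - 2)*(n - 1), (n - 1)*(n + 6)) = n - 1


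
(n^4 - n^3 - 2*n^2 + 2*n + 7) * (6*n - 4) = 6*n^5 - 10*n^4 - 8*n^3 + 20*n^2 + 34*n - 28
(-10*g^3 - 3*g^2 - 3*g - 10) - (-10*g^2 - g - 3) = -10*g^3 + 7*g^2 - 2*g - 7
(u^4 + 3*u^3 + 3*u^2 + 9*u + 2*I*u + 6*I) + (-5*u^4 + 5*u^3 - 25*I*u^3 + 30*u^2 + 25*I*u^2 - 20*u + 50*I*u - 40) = -4*u^4 + 8*u^3 - 25*I*u^3 + 33*u^2 + 25*I*u^2 - 11*u + 52*I*u - 40 + 6*I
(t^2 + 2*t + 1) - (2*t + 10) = t^2 - 9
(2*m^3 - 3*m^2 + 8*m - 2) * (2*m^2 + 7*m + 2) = 4*m^5 + 8*m^4 - m^3 + 46*m^2 + 2*m - 4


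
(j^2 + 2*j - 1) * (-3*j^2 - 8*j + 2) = -3*j^4 - 14*j^3 - 11*j^2 + 12*j - 2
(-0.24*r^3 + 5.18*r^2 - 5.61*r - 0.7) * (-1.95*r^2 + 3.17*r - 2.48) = 0.468*r^5 - 10.8618*r^4 + 27.9553*r^3 - 29.2651*r^2 + 11.6938*r + 1.736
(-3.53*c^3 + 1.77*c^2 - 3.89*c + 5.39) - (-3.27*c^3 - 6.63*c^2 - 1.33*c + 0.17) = -0.26*c^3 + 8.4*c^2 - 2.56*c + 5.22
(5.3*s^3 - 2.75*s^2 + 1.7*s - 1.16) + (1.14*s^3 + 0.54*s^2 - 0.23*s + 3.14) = 6.44*s^3 - 2.21*s^2 + 1.47*s + 1.98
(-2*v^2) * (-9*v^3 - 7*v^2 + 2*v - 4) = 18*v^5 + 14*v^4 - 4*v^3 + 8*v^2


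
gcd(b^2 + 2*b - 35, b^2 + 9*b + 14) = b + 7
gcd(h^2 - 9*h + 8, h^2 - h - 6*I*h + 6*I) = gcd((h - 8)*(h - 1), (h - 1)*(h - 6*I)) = h - 1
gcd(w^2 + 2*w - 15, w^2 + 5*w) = w + 5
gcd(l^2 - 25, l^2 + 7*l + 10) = l + 5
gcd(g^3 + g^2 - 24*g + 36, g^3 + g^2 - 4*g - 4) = g - 2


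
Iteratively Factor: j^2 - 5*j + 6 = (j - 2)*(j - 3)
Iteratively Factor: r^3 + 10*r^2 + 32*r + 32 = (r + 2)*(r^2 + 8*r + 16) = (r + 2)*(r + 4)*(r + 4)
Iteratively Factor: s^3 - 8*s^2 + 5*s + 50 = (s - 5)*(s^2 - 3*s - 10) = (s - 5)^2*(s + 2)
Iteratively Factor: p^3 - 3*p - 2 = (p + 1)*(p^2 - p - 2) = (p + 1)^2*(p - 2)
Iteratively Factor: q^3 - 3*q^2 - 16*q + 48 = (q - 3)*(q^2 - 16) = (q - 4)*(q - 3)*(q + 4)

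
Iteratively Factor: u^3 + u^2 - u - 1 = (u + 1)*(u^2 - 1) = (u - 1)*(u + 1)*(u + 1)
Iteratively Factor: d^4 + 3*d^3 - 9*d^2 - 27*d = (d + 3)*(d^3 - 9*d) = d*(d + 3)*(d^2 - 9) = d*(d + 3)^2*(d - 3)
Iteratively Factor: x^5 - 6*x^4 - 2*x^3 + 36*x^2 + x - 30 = (x + 1)*(x^4 - 7*x^3 + 5*x^2 + 31*x - 30) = (x - 1)*(x + 1)*(x^3 - 6*x^2 - x + 30) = (x - 3)*(x - 1)*(x + 1)*(x^2 - 3*x - 10) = (x - 5)*(x - 3)*(x - 1)*(x + 1)*(x + 2)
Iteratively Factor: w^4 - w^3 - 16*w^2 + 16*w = (w - 4)*(w^3 + 3*w^2 - 4*w) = (w - 4)*(w + 4)*(w^2 - w) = w*(w - 4)*(w + 4)*(w - 1)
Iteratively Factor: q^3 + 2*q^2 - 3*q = (q)*(q^2 + 2*q - 3) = q*(q - 1)*(q + 3)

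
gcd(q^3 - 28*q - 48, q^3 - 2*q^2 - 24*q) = q^2 - 2*q - 24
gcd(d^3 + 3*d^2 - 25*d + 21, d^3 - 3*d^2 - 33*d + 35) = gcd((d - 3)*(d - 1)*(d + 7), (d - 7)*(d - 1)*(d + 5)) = d - 1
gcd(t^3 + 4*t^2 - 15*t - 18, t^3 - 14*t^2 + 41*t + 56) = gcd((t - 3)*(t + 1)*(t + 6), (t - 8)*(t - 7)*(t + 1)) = t + 1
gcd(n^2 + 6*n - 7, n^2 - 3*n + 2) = n - 1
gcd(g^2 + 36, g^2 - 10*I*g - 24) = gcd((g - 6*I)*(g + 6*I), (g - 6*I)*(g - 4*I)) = g - 6*I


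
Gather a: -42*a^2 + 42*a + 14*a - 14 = -42*a^2 + 56*a - 14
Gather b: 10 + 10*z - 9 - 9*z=z + 1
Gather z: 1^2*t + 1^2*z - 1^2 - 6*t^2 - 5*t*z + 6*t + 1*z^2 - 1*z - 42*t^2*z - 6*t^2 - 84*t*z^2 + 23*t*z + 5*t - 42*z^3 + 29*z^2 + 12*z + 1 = -12*t^2 + 12*t - 42*z^3 + z^2*(30 - 84*t) + z*(-42*t^2 + 18*t + 12)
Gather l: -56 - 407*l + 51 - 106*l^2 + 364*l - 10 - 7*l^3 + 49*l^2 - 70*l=-7*l^3 - 57*l^2 - 113*l - 15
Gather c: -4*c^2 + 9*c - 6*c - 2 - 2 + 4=-4*c^2 + 3*c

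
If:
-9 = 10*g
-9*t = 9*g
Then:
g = -9/10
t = 9/10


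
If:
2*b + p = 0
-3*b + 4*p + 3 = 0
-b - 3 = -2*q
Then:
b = 3/11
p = -6/11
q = 18/11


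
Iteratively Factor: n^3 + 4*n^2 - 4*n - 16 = (n - 2)*(n^2 + 6*n + 8) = (n - 2)*(n + 2)*(n + 4)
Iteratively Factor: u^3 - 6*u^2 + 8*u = (u - 4)*(u^2 - 2*u) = (u - 4)*(u - 2)*(u)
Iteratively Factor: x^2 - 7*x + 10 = (x - 2)*(x - 5)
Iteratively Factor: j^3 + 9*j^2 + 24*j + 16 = (j + 4)*(j^2 + 5*j + 4) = (j + 1)*(j + 4)*(j + 4)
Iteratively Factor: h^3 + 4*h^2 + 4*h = (h + 2)*(h^2 + 2*h) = (h + 2)^2*(h)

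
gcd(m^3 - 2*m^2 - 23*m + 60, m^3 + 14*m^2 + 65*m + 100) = m + 5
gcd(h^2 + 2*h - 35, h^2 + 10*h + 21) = h + 7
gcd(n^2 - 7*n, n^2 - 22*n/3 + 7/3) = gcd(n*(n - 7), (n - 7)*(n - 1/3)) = n - 7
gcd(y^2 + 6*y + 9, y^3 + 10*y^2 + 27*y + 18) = y + 3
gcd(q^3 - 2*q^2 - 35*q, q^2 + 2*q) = q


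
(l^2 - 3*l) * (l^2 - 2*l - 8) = l^4 - 5*l^3 - 2*l^2 + 24*l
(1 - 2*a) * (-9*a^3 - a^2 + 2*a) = 18*a^4 - 7*a^3 - 5*a^2 + 2*a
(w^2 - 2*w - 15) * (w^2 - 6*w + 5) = w^4 - 8*w^3 + 2*w^2 + 80*w - 75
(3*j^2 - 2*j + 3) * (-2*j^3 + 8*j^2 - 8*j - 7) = -6*j^5 + 28*j^4 - 46*j^3 + 19*j^2 - 10*j - 21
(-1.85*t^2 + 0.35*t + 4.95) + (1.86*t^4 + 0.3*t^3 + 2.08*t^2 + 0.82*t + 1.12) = 1.86*t^4 + 0.3*t^3 + 0.23*t^2 + 1.17*t + 6.07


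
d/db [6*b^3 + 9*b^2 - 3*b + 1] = 18*b^2 + 18*b - 3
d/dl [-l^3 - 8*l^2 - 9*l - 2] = -3*l^2 - 16*l - 9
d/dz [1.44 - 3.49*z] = -3.49000000000000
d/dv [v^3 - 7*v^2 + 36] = v*(3*v - 14)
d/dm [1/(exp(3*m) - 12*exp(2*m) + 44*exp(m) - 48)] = (-3*exp(2*m) + 24*exp(m) - 44)*exp(m)/(exp(3*m) - 12*exp(2*m) + 44*exp(m) - 48)^2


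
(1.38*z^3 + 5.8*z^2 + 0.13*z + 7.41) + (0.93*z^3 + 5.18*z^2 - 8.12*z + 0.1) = 2.31*z^3 + 10.98*z^2 - 7.99*z + 7.51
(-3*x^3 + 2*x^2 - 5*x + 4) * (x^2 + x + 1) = -3*x^5 - x^4 - 6*x^3 + x^2 - x + 4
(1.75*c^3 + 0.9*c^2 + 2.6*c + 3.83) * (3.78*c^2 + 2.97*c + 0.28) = 6.615*c^5 + 8.5995*c^4 + 12.991*c^3 + 22.4514*c^2 + 12.1031*c + 1.0724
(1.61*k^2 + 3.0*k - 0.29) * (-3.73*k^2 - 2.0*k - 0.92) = -6.0053*k^4 - 14.41*k^3 - 6.3995*k^2 - 2.18*k + 0.2668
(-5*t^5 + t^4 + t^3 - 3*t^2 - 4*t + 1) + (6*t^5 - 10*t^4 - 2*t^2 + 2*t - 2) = t^5 - 9*t^4 + t^3 - 5*t^2 - 2*t - 1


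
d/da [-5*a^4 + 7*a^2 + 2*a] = -20*a^3 + 14*a + 2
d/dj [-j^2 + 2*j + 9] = 2 - 2*j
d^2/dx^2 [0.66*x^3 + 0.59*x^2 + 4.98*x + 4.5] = 3.96*x + 1.18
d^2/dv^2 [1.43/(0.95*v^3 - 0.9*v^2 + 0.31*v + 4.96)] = ((2.574 - 8.151*v)*(0.95*v^3 - 0.9*v^2 + 0.31*v + 4.96) + 1.43*(2.85*v^2 - 1.8*v + 0.31)*(5.7*v^2 - 3.6*v + 0.62))/(0.95*v^3 - 0.9*v^2 + 0.31*v + 4.96)^3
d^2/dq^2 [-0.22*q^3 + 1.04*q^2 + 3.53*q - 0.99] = 2.08 - 1.32*q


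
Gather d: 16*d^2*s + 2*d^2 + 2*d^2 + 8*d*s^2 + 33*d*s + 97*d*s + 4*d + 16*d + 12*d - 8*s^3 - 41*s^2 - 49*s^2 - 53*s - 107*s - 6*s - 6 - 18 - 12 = d^2*(16*s + 4) + d*(8*s^2 + 130*s + 32) - 8*s^3 - 90*s^2 - 166*s - 36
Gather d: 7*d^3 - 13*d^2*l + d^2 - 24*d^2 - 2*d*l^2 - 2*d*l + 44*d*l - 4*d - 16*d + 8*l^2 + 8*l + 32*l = 7*d^3 + d^2*(-13*l - 23) + d*(-2*l^2 + 42*l - 20) + 8*l^2 + 40*l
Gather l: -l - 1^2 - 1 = -l - 2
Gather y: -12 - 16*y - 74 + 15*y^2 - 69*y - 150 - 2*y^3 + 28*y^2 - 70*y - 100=-2*y^3 + 43*y^2 - 155*y - 336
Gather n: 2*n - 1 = 2*n - 1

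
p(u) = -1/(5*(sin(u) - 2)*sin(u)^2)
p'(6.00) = 8.20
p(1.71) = 0.20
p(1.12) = 0.22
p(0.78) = 0.31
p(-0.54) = 0.30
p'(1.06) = -0.16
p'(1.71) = 0.03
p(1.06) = 0.23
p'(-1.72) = -0.02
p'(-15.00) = -0.47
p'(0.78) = -0.46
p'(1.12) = -0.13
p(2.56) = 0.46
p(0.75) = 0.33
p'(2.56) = 1.13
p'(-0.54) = 1.11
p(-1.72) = 0.07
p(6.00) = 1.12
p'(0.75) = -0.52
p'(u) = 2*cos(u)/(5*(sin(u) - 2)*sin(u)^3) + cos(u)/(5*(sin(u) - 2)^2*sin(u)^2)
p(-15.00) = 0.18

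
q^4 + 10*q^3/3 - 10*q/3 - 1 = (q - 1)*(q + 1/3)*(q + 1)*(q + 3)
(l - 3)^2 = l^2 - 6*l + 9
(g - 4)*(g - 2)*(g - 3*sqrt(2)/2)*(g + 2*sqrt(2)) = g^4 - 6*g^3 + sqrt(2)*g^3/2 - 3*sqrt(2)*g^2 + 2*g^2 + 4*sqrt(2)*g + 36*g - 48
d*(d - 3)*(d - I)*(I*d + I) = I*d^4 + d^3 - 2*I*d^3 - 2*d^2 - 3*I*d^2 - 3*d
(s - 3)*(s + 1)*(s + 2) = s^3 - 7*s - 6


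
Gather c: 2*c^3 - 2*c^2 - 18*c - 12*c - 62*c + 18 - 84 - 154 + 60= 2*c^3 - 2*c^2 - 92*c - 160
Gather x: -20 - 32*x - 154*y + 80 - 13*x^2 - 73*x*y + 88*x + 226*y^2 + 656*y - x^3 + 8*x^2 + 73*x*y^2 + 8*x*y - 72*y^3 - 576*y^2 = -x^3 - 5*x^2 + x*(73*y^2 - 65*y + 56) - 72*y^3 - 350*y^2 + 502*y + 60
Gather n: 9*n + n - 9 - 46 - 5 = 10*n - 60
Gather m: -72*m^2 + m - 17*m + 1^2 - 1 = -72*m^2 - 16*m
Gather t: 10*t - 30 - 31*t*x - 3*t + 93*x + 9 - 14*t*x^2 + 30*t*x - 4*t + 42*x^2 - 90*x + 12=t*(-14*x^2 - x + 3) + 42*x^2 + 3*x - 9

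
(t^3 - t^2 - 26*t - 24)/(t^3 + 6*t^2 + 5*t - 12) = (t^2 - 5*t - 6)/(t^2 + 2*t - 3)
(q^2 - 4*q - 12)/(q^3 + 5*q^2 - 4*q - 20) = (q - 6)/(q^2 + 3*q - 10)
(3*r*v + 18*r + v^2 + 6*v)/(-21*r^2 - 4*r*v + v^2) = (-v - 6)/(7*r - v)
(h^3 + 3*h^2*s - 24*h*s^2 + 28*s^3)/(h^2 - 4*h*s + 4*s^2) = h + 7*s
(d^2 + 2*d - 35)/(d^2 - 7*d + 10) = (d + 7)/(d - 2)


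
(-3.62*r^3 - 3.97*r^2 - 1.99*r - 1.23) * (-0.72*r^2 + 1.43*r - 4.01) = 2.6064*r^5 - 2.3182*r^4 + 10.2719*r^3 + 13.9596*r^2 + 6.221*r + 4.9323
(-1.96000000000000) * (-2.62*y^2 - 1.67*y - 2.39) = 5.1352*y^2 + 3.2732*y + 4.6844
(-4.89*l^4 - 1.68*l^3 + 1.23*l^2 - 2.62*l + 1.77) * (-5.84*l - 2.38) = 28.5576*l^5 + 21.4494*l^4 - 3.1848*l^3 + 12.3734*l^2 - 4.1012*l - 4.2126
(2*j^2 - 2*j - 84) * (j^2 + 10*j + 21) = 2*j^4 + 18*j^3 - 62*j^2 - 882*j - 1764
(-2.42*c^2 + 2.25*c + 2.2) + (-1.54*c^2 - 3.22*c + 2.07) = -3.96*c^2 - 0.97*c + 4.27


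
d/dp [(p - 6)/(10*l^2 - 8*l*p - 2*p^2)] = (5*l^2 - 4*l*p - p^2 + 2*(2*l + p)*(p - 6))/(2*(-5*l^2 + 4*l*p + p^2)^2)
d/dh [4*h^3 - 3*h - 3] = 12*h^2 - 3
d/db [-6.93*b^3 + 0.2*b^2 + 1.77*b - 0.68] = -20.79*b^2 + 0.4*b + 1.77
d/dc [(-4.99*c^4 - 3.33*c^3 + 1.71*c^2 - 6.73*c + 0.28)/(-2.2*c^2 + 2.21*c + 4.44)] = (21.956*c^5 - 25.7577*c^4 - 103.341*c^3 - 55.3825*c^2 + 16.4168*c - 30.5)/(4.84*c^4 - 9.724*c^3 - 14.6519*c^2 + 19.6248*c + 19.7136)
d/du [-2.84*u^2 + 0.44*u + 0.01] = 0.44 - 5.68*u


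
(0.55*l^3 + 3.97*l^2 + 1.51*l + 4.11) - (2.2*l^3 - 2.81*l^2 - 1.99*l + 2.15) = -1.65*l^3 + 6.78*l^2 + 3.5*l + 1.96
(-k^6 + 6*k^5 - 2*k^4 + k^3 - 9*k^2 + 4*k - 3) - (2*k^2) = -k^6 + 6*k^5 - 2*k^4 + k^3 - 11*k^2 + 4*k - 3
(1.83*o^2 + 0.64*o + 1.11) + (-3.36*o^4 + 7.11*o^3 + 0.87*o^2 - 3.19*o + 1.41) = -3.36*o^4 + 7.11*o^3 + 2.7*o^2 - 2.55*o + 2.52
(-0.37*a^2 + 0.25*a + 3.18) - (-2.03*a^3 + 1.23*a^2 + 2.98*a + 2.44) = 2.03*a^3 - 1.6*a^2 - 2.73*a + 0.74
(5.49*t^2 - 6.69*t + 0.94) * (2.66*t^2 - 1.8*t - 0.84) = 14.6034*t^4 - 27.6774*t^3 + 9.9308*t^2 + 3.9276*t - 0.7896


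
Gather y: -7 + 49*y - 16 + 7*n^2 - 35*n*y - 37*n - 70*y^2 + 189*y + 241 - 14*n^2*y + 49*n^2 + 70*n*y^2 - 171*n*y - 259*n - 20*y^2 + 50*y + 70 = 56*n^2 - 296*n + y^2*(70*n - 90) + y*(-14*n^2 - 206*n + 288) + 288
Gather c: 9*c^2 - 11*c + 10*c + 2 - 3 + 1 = 9*c^2 - c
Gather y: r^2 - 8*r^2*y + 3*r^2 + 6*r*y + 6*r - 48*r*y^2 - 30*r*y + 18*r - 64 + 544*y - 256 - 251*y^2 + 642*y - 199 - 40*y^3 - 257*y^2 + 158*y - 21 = 4*r^2 + 24*r - 40*y^3 + y^2*(-48*r - 508) + y*(-8*r^2 - 24*r + 1344) - 540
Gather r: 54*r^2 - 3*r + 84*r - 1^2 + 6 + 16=54*r^2 + 81*r + 21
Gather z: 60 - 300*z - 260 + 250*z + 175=-50*z - 25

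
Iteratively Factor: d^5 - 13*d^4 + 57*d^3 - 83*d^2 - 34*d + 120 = (d - 2)*(d^4 - 11*d^3 + 35*d^2 - 13*d - 60) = (d - 3)*(d - 2)*(d^3 - 8*d^2 + 11*d + 20) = (d - 4)*(d - 3)*(d - 2)*(d^2 - 4*d - 5) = (d - 5)*(d - 4)*(d - 3)*(d - 2)*(d + 1)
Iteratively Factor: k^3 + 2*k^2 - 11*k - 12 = (k + 4)*(k^2 - 2*k - 3) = (k - 3)*(k + 4)*(k + 1)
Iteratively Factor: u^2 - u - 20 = (u - 5)*(u + 4)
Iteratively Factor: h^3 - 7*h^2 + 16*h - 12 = (h - 2)*(h^2 - 5*h + 6) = (h - 3)*(h - 2)*(h - 2)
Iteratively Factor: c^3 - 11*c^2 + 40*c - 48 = (c - 3)*(c^2 - 8*c + 16) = (c - 4)*(c - 3)*(c - 4)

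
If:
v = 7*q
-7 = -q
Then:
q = 7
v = 49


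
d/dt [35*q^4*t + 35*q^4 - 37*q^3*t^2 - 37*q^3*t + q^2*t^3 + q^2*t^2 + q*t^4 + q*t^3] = q*(35*q^3 - 74*q^2*t - 37*q^2 + 3*q*t^2 + 2*q*t + 4*t^3 + 3*t^2)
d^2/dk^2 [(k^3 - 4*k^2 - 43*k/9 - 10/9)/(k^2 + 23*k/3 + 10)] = 32*(378*k^3 + 1755*k^2 + 2115*k - 445)/(3*(27*k^6 + 621*k^5 + 5571*k^4 + 24587*k^3 + 55710*k^2 + 62100*k + 27000))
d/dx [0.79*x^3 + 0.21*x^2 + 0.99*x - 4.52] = 2.37*x^2 + 0.42*x + 0.99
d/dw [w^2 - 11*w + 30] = 2*w - 11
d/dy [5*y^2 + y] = 10*y + 1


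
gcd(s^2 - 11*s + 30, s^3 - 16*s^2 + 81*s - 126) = s - 6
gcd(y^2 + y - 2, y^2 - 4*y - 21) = 1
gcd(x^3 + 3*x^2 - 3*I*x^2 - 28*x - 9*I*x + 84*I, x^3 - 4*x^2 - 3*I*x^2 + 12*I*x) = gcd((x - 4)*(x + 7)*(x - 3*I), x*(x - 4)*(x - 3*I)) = x^2 + x*(-4 - 3*I) + 12*I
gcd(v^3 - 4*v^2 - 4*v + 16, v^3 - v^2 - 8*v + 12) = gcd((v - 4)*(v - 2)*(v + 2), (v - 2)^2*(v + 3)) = v - 2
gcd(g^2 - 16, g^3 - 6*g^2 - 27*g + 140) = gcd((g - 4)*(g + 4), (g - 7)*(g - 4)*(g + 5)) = g - 4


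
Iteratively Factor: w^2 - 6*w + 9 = (w - 3)*(w - 3)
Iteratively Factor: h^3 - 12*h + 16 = (h - 2)*(h^2 + 2*h - 8) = (h - 2)^2*(h + 4)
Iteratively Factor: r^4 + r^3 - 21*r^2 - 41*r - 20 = (r + 1)*(r^3 - 21*r - 20) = (r + 1)^2*(r^2 - r - 20) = (r + 1)^2*(r + 4)*(r - 5)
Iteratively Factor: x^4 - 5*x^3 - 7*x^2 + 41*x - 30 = (x - 5)*(x^3 - 7*x + 6) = (x - 5)*(x + 3)*(x^2 - 3*x + 2) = (x - 5)*(x - 1)*(x + 3)*(x - 2)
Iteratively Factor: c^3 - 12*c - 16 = (c + 2)*(c^2 - 2*c - 8) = (c + 2)^2*(c - 4)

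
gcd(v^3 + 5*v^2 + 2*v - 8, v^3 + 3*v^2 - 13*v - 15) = 1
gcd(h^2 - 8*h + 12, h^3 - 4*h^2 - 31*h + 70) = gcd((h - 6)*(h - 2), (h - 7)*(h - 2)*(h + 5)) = h - 2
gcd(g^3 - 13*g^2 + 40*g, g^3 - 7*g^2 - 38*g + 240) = g^2 - 13*g + 40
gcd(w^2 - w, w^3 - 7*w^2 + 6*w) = w^2 - w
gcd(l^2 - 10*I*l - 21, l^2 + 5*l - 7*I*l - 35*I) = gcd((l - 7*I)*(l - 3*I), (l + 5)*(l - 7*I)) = l - 7*I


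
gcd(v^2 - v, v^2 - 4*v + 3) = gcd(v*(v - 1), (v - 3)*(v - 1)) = v - 1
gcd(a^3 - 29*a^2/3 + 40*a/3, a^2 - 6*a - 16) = a - 8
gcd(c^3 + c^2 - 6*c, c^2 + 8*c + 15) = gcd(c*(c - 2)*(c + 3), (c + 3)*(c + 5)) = c + 3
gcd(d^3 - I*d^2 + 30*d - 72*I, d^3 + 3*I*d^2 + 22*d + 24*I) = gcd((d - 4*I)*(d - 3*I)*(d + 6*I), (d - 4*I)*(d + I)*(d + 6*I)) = d^2 + 2*I*d + 24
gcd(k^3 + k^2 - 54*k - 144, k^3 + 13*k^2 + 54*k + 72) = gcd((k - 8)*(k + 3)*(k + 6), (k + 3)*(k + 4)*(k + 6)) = k^2 + 9*k + 18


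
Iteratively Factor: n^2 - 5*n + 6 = (n - 3)*(n - 2)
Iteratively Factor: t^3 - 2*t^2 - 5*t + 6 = (t - 1)*(t^2 - t - 6) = (t - 3)*(t - 1)*(t + 2)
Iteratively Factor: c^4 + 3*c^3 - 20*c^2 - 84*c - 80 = (c + 4)*(c^3 - c^2 - 16*c - 20) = (c + 2)*(c + 4)*(c^2 - 3*c - 10) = (c - 5)*(c + 2)*(c + 4)*(c + 2)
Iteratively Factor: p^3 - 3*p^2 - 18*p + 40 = (p + 4)*(p^2 - 7*p + 10) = (p - 5)*(p + 4)*(p - 2)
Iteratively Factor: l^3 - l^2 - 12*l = (l - 4)*(l^2 + 3*l) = l*(l - 4)*(l + 3)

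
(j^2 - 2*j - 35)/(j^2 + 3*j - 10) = (j - 7)/(j - 2)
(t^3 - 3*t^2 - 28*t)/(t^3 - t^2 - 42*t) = (t + 4)/(t + 6)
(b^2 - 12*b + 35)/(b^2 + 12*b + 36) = (b^2 - 12*b + 35)/(b^2 + 12*b + 36)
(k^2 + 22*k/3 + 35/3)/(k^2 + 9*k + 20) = (k + 7/3)/(k + 4)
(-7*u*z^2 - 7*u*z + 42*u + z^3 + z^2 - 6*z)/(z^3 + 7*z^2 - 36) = (-7*u + z)/(z + 6)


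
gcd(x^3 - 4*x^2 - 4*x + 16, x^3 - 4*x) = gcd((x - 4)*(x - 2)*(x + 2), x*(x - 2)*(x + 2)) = x^2 - 4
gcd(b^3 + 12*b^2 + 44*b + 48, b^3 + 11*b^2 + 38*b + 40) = b^2 + 6*b + 8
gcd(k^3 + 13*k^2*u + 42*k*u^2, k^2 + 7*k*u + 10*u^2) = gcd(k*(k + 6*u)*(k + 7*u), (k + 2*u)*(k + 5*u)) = 1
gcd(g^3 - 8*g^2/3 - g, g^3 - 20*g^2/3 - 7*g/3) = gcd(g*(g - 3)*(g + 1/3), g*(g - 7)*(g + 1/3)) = g^2 + g/3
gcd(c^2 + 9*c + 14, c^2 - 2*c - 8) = c + 2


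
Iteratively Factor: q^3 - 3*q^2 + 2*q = (q)*(q^2 - 3*q + 2) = q*(q - 1)*(q - 2)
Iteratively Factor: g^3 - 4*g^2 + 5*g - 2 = (g - 1)*(g^2 - 3*g + 2) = (g - 1)^2*(g - 2)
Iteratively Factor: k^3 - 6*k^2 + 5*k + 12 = (k - 4)*(k^2 - 2*k - 3) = (k - 4)*(k - 3)*(k + 1)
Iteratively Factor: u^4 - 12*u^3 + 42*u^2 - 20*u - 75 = (u - 5)*(u^3 - 7*u^2 + 7*u + 15) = (u - 5)*(u + 1)*(u^2 - 8*u + 15) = (u - 5)^2*(u + 1)*(u - 3)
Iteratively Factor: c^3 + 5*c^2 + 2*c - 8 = (c + 2)*(c^2 + 3*c - 4) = (c + 2)*(c + 4)*(c - 1)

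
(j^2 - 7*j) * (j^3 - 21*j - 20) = j^5 - 7*j^4 - 21*j^3 + 127*j^2 + 140*j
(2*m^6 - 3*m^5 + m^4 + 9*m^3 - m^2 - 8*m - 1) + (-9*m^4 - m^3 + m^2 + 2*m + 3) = 2*m^6 - 3*m^5 - 8*m^4 + 8*m^3 - 6*m + 2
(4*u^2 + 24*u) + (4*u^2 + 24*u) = 8*u^2 + 48*u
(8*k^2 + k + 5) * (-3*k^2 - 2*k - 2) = -24*k^4 - 19*k^3 - 33*k^2 - 12*k - 10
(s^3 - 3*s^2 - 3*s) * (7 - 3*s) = -3*s^4 + 16*s^3 - 12*s^2 - 21*s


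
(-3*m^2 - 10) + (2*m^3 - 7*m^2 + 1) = 2*m^3 - 10*m^2 - 9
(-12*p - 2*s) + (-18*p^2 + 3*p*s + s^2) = -18*p^2 + 3*p*s - 12*p + s^2 - 2*s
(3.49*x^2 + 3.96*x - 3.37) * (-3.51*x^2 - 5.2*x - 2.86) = -12.2499*x^4 - 32.0476*x^3 - 18.7447*x^2 + 6.1984*x + 9.6382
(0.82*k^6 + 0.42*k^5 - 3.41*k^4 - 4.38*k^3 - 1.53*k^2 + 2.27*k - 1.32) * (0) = 0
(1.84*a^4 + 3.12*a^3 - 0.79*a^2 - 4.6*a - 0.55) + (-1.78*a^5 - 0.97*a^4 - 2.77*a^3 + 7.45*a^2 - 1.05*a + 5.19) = -1.78*a^5 + 0.87*a^4 + 0.35*a^3 + 6.66*a^2 - 5.65*a + 4.64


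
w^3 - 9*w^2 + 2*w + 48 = (w - 8)*(w - 3)*(w + 2)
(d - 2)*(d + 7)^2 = d^3 + 12*d^2 + 21*d - 98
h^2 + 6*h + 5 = (h + 1)*(h + 5)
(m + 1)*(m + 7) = m^2 + 8*m + 7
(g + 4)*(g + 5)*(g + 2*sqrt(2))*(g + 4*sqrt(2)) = g^4 + 6*sqrt(2)*g^3 + 9*g^3 + 36*g^2 + 54*sqrt(2)*g^2 + 144*g + 120*sqrt(2)*g + 320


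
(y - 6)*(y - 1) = y^2 - 7*y + 6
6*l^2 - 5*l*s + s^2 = (-3*l + s)*(-2*l + s)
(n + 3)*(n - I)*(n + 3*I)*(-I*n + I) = -I*n^4 + 2*n^3 - 2*I*n^3 + 4*n^2 - 6*n - 6*I*n + 9*I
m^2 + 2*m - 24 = (m - 4)*(m + 6)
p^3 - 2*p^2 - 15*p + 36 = (p - 3)^2*(p + 4)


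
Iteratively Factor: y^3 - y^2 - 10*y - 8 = (y + 2)*(y^2 - 3*y - 4) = (y - 4)*(y + 2)*(y + 1)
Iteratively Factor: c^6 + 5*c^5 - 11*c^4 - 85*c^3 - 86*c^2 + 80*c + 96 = (c + 2)*(c^5 + 3*c^4 - 17*c^3 - 51*c^2 + 16*c + 48) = (c + 2)*(c + 3)*(c^4 - 17*c^2 + 16) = (c + 2)*(c + 3)*(c + 4)*(c^3 - 4*c^2 - c + 4) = (c + 1)*(c + 2)*(c + 3)*(c + 4)*(c^2 - 5*c + 4) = (c - 4)*(c + 1)*(c + 2)*(c + 3)*(c + 4)*(c - 1)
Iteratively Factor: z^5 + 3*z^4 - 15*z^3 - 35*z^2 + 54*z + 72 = (z + 1)*(z^4 + 2*z^3 - 17*z^2 - 18*z + 72) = (z - 2)*(z + 1)*(z^3 + 4*z^2 - 9*z - 36) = (z - 2)*(z + 1)*(z + 4)*(z^2 - 9) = (z - 2)*(z + 1)*(z + 3)*(z + 4)*(z - 3)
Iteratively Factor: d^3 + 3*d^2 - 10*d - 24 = (d + 2)*(d^2 + d - 12) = (d + 2)*(d + 4)*(d - 3)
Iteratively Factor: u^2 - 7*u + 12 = (u - 4)*(u - 3)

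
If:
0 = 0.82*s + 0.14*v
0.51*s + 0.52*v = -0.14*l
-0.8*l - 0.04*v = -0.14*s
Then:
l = 0.00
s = 0.00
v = 0.00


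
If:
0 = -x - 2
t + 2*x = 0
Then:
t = 4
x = -2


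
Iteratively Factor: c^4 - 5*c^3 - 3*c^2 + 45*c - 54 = (c - 3)*(c^3 - 2*c^2 - 9*c + 18) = (c - 3)*(c + 3)*(c^2 - 5*c + 6) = (c - 3)^2*(c + 3)*(c - 2)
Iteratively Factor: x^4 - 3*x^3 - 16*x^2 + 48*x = (x + 4)*(x^3 - 7*x^2 + 12*x) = (x - 3)*(x + 4)*(x^2 - 4*x) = (x - 4)*(x - 3)*(x + 4)*(x)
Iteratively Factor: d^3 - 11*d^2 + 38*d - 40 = (d - 2)*(d^2 - 9*d + 20) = (d - 5)*(d - 2)*(d - 4)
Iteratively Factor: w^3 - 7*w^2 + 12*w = (w - 3)*(w^2 - 4*w) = (w - 4)*(w - 3)*(w)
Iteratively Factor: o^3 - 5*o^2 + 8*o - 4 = (o - 1)*(o^2 - 4*o + 4) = (o - 2)*(o - 1)*(o - 2)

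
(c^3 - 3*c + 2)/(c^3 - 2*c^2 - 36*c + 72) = (c^3 - 3*c + 2)/(c^3 - 2*c^2 - 36*c + 72)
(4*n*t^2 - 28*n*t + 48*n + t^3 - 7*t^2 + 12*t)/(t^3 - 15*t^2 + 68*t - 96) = (4*n + t)/(t - 8)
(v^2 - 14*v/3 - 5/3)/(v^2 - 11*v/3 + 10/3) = (3*v^2 - 14*v - 5)/(3*v^2 - 11*v + 10)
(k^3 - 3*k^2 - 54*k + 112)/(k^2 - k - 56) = k - 2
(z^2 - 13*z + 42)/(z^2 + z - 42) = (z - 7)/(z + 7)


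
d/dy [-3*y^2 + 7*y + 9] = 7 - 6*y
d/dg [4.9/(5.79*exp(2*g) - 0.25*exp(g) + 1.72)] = (1.225 - 56.742*exp(g))*exp(g)/(5.79*exp(2*g) - 0.25*exp(g) + 1.72)^2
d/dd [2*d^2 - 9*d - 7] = 4*d - 9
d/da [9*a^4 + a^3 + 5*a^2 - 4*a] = 36*a^3 + 3*a^2 + 10*a - 4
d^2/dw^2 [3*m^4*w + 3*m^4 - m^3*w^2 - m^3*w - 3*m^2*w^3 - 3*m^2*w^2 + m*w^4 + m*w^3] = 2*m*(-m^2 - 9*m*w - 3*m + 6*w^2 + 3*w)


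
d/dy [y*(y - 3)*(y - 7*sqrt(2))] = 3*y^2 - 14*sqrt(2)*y - 6*y + 21*sqrt(2)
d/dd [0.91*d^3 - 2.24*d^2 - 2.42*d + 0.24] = 2.73*d^2 - 4.48*d - 2.42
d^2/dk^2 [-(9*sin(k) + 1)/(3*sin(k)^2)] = (9 + 4/sin(k) - 18/sin(k)^2 - 6/sin(k)^3)/(3*sin(k))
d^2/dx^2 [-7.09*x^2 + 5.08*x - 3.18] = -14.1800000000000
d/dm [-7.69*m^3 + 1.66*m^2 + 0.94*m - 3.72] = -23.07*m^2 + 3.32*m + 0.94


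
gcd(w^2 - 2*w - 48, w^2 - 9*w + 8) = w - 8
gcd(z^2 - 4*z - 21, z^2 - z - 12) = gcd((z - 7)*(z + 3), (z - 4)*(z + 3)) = z + 3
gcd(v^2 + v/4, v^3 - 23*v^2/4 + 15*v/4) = v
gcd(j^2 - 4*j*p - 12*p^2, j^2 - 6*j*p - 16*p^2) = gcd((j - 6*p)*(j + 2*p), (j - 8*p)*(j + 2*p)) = j + 2*p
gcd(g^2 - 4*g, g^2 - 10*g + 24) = g - 4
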